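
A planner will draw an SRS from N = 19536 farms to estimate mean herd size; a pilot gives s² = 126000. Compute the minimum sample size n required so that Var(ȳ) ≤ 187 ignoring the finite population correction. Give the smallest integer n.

674

Without fpc, n₀ = s²/D = 126000/187 = 673.7968.
Rounding up, n = 674.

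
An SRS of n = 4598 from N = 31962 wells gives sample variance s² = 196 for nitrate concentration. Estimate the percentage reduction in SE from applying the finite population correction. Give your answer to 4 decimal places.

7.4721

f = n/N = 4598/31962 = 0.14385833.
SE_no-fpc = √(s²/n) = 0.20646363; SE_fpc = √((1−f)s²/n) = 0.19103651.
Ratio = √(1−f) = 0.92527924. Reduction = 100·(1 − 0.92527924) = 7.4721%.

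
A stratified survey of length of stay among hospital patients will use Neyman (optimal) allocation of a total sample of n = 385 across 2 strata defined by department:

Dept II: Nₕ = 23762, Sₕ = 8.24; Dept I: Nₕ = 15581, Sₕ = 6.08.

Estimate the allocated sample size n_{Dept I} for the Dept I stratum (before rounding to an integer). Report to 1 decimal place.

Neyman allocation: nₕ = n·NₕSₕ / Σⱼ NⱼSⱼ.
Σ NⱼSⱼ = 23762·8.24 + 15581·6.08 = 290531.36.
n_{Dept I} = 385·15581·6.08 / 290531.36 = 125.5.

125.5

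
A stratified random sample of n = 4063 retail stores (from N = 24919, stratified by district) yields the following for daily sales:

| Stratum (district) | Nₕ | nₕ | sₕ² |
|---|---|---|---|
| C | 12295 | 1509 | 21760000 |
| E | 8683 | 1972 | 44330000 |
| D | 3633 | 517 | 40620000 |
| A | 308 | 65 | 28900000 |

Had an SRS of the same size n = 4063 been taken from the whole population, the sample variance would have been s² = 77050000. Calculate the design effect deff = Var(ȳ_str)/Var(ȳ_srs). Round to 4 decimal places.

Var(ȳ_str) = Σ Wₕ²(1−fₕ)sₕ²/nₕ with Wₕ = Nₕ/24919:
  C: (12295/24919)²·(1−1509/12295)·21760000/1509 = 3079.6218
  E: (8683/24919)²·(1−1972/8683)·44330000/1972 = 2109.5345
  D: (3633/24919)²·(1−517/3633)·40620000/517 = 1432.3561
  A: (308/24919)²·(1−65/308)·28900000/65 = 53.589568
  → Var(ȳ_str) = 6675.102.
Var(ȳ_srs) = (1 − 4063/24919)·77050000/4063 = 15871.802.
deff = 6675.102 / 15871.802 = 0.4206.

0.4206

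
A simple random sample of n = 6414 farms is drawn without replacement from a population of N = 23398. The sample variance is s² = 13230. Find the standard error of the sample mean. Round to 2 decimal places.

1.22

Under SRS without replacement, Var(ȳ) = (1 − f)·s²/n with f = n/N = 6414/23398 = 0.27412599.
Var(ȳ) = (1 − 0.27412599)·13230/6414 = 0.72587401·2.0626754 = 1.4972425.
SE(ȳ) = √(1.4972425) = 1.22.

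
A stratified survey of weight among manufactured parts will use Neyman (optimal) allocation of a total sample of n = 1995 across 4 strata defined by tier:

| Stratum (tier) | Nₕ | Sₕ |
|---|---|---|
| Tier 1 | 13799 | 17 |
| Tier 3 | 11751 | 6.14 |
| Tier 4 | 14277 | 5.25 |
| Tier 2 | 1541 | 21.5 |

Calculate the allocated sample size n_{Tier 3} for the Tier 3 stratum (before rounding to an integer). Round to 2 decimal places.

Neyman allocation: nₕ = n·NₕSₕ / Σⱼ NⱼSⱼ.
Σ NⱼSⱼ = 13799·17 + 11751·6.14 + 14277·5.25 + 1541·21.5 = 414819.89.
n_{Tier 3} = 1995·11751·6.14 / 414819.89 = 347.00.

347.00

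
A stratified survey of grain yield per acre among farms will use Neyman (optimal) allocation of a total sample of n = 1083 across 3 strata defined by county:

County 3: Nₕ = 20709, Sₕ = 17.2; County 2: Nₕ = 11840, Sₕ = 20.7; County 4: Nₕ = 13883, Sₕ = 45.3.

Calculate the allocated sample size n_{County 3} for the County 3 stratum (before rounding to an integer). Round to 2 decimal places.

313.58

Neyman allocation: nₕ = n·NₕSₕ / Σⱼ NⱼSⱼ.
Σ NⱼSⱼ = 20709·17.2 + 11840·20.7 + 13883·45.3 = 1.2301827 × 10^6.
n_{County 3} = 1083·20709·17.2 / (1.2301827 × 10^6) = 313.58.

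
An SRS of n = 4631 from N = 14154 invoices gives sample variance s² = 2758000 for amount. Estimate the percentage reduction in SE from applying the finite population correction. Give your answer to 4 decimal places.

f = n/N = 4631/14154 = 0.32718666.
SE_no-fpc = √(s²/n) = 24.403928; SE_fpc = √((1−f)s²/n) = 20.017371.
Ratio = √(1−f) = 0.82025200. Reduction = 100·(1 − 0.82025200) = 17.9748%.

17.9748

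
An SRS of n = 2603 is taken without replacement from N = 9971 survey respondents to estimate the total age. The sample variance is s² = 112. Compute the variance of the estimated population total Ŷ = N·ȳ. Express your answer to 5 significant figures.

3.1611 × 10^6

Var(Ŷ) = N²·Var(ȳ) = N²·(1 − n/N)·s²/n.
f = 2603/9971 = 0.26105707; Var(ȳ) = 0.73894293·112/2603 = 0.031794702.
Var(Ŷ) = 9971² · 0.031794702 = 3.161056 × 10^6.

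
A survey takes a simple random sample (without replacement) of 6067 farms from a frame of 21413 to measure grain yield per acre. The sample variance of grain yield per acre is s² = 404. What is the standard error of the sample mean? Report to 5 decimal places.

0.21846

Under SRS without replacement, Var(ȳ) = (1 − f)·s²/n with f = n/N = 6067/21413 = 0.28333255.
Var(ȳ) = (1 − 0.28333255)·404/6067 = 0.71666745·0.066589748 = 0.047722704.
SE(ȳ) = √(0.047722704) = 0.21846.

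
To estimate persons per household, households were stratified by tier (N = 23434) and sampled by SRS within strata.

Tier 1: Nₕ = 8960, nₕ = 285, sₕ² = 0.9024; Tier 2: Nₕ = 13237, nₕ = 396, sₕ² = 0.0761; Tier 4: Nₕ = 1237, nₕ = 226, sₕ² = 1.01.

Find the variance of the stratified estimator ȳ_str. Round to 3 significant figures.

5.18 × 10^-4

Var(ȳ_str) = Σₕ Wₕ²(1 − fₕ)sₕ²/nₕ with Wₕ = Nₕ/N, N = 23434.
Tier 1: Wₕ = 0.38235043; term = 0.38235043²·(1 − 0.03180804)·0.9024/285 = 4.4816596 × 10^-4.
Tier 2: Wₕ = 0.56486302; term = 0.56486302²·(1 − 0.02991614)·0.0761/396 = 5.9481928 × 10^-5.
Tier 4: Wₕ = 0.05278655; term = 0.05278655²·(1 − 0.18270008)·1.01/226 = 1.0177496 × 10^-5.
Sum = 5.1782538 × 10^-4.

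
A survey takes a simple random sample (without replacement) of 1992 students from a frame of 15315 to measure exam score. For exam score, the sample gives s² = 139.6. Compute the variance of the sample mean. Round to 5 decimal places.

Under SRS without replacement, Var(ȳ) = (1 − f)·s²/n with f = n/N = 1992/15315 = 0.13006856.
Var(ȳ) = (1 − 0.13006856)·139.6/1992 = 0.86993144·0.070080321 = 0.060965075.

0.06097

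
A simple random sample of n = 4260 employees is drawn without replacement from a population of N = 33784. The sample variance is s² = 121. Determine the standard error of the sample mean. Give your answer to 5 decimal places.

0.15755

Under SRS without replacement, Var(ȳ) = (1 − f)·s²/n with f = n/N = 4260/33784 = 0.12609519.
Var(ȳ) = (1 − 0.12609519)·121/4260 = 0.87390481·0.028403756 = 0.024822179.
SE(ȳ) = √(0.024822179) = 0.15755.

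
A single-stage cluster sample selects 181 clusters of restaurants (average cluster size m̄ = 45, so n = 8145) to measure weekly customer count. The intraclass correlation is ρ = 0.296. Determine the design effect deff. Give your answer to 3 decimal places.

14.024

deff = 1 + (45 − 1)·0.296 = 1 + 13.024 = 14.024.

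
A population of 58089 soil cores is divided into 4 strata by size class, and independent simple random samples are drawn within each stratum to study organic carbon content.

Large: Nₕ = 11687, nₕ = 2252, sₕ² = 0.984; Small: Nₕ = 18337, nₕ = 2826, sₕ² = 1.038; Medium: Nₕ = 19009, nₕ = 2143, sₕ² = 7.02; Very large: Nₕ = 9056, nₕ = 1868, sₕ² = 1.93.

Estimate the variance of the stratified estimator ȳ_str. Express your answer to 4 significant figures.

Var(ȳ_str) = Σₕ Wₕ²(1 − fₕ)sₕ²/nₕ with Wₕ = Nₕ/N, N = 58089.
Large: Wₕ = 0.20119128; term = 0.20119128²·(1 − 0.19269274)·0.984/2252 = 1.4278542 × 10^-5.
Small: Wₕ = 0.31567078; term = 0.31567078²·(1 − 0.15411463)·1.038/2826 = 3.0960323 × 10^-5.
Medium: Wₕ = 0.32723924; term = 0.32723924²·(1 − 0.11273607)·7.02/2143 = 3.1124222 × 10^-4.
Very large: Wₕ = 0.15589871; term = 0.15589871²·(1 − 0.20627208)·1.93/1868 = 1.9931369 × 10^-5.
Sum = 3.7641245 × 10^-4.

3.764 × 10^-4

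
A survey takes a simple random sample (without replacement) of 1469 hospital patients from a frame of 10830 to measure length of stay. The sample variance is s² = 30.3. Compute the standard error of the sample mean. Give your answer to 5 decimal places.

Under SRS without replacement, Var(ȳ) = (1 − f)·s²/n with f = n/N = 1469/10830 = 0.13564174.
Var(ȳ) = (1 − 0.13564174)·30.3/1469 = 0.86435826·0.020626276 = 0.017828492.
SE(ȳ) = √(0.017828492) = 0.13352.

0.13352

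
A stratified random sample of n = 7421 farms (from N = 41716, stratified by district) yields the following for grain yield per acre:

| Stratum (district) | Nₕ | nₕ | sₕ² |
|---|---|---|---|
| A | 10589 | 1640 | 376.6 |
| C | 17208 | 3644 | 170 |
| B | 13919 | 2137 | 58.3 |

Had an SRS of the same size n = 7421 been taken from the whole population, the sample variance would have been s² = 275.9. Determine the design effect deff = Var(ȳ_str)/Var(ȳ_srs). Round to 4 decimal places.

0.6979

Var(ȳ_str) = Σ Wₕ²(1−fₕ)sₕ²/nₕ with Wₕ = Nₕ/41716:
  A: (10589/41716)²·(1−1640/10589)·376.6/1640 = 0.012504335
  C: (17208/41716)²·(1−3644/17208)·170/3644 = 0.0062572487
  B: (13919/41716)²·(1−2137/13919)·58.3/2137 = 0.0025709035
  → Var(ȳ_str) = 0.021332487.
Var(ȳ_srs) = (1 − 7421/41716)·275.9/7421 = 0.030564509.
deff = 0.021332487 / 0.030564509 = 0.6979.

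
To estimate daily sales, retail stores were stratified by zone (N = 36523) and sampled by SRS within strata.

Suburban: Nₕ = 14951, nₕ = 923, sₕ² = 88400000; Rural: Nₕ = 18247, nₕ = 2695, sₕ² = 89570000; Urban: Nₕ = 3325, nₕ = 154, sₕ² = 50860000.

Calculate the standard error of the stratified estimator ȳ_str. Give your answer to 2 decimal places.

157.29

Var(ȳ_str) = Σₕ Wₕ²(1 − fₕ)sₕ²/nₕ with Wₕ = Nₕ/N, N = 36523.
Suburban: Wₕ = 0.40935849; term = 0.40935849²·(1 − 0.06173500)·88400000/923 = 15058.568.
Rural: Wₕ = 0.49960299; term = 0.49960299²·(1 − 0.14769551)·89570000/2695 = 7070.4758.
Urban: Wₕ = 0.09103852; term = 0.09103852²·(1 − 0.04631579)·50860000/154 = 2610.4215.
Sum = 24739.465.
SE = √(24739.465) = 157.29.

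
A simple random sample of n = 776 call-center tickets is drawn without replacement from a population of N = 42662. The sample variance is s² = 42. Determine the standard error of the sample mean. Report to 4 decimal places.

0.2305

Under SRS without replacement, Var(ȳ) = (1 − f)·s²/n with f = n/N = 776/42662 = 0.01818949.
Var(ȳ) = (1 − 0.01818949)·42/776 = 0.98181051·0.054123711 = 0.053139229.
SE(ȳ) = √(0.053139229) = 0.2305.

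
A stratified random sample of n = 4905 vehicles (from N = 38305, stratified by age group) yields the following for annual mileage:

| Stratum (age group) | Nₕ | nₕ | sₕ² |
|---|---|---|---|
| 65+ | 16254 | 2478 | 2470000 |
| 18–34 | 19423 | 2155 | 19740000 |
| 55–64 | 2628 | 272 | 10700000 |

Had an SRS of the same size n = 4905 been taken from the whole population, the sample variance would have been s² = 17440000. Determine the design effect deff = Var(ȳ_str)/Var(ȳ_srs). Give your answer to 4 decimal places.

Var(ȳ_str) = Σ Wₕ²(1−fₕ)sₕ²/nₕ with Wₕ = Nₕ/38305:
  65+: (16254/38305)²·(1−2478/16254)·2470000/2478 = 152.11362
  18–34: (19423/38305)²·(1−2155/19423)·19740000/2155 = 2093.8583
  55–64: (2628/38305)²·(1−272/2628)·10700000/272 = 165.99866
  → Var(ȳ_str) = 2411.9706.
Var(ȳ_srs) = (1 − 4905/38305)·17440000/4905 = 3100.2625.
deff = 2411.9706 / 3100.2625 = 0.7780.

0.7780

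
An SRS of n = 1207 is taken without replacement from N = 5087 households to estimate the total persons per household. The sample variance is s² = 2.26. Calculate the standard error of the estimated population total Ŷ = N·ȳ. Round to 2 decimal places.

Var(Ŷ) = N²·Var(ȳ) = N²·(1 − n/N)·s²/n.
f = 1207/5087 = 0.23727148; Var(ȳ) = 0.76272852·2.26/1207 = 0.0014281412.
Var(Ŷ) = 5087² · 0.0014281412 = 36956.822.
SE(Ŷ) = √(36956.822) = 192.24.

192.24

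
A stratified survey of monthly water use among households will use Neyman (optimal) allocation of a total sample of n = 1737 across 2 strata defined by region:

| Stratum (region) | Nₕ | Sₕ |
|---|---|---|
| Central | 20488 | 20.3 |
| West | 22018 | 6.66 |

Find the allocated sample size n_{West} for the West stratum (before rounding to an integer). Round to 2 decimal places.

Neyman allocation: nₕ = n·NₕSₕ / Σⱼ NⱼSⱼ.
Σ NⱼSⱼ = 20488·20.3 + 22018·6.66 = 562546.28.
n_{West} = 1737·22018·6.66 / 562546.28 = 452.79.

452.79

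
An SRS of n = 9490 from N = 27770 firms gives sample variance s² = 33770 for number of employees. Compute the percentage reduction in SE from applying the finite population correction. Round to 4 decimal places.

f = n/N = 9490/27770 = 0.34173569.
SE_no-fpc = √(s²/n) = 1.8863941; SE_fpc = √((1−f)s²/n) = 1.5304973.
Ratio = √(1−f) = 0.81133490. Reduction = 100·(1 − 0.81133490) = 18.8665%.

18.8665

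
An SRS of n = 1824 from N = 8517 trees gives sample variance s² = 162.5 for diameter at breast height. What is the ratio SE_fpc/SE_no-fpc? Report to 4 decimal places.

0.8865

f = n/N = 1824/8517 = 0.21415992.
SE_no-fpc = √(s²/n) = 0.29847933; SE_fpc = √((1−f)s²/n) = 0.26459483.
Ratio = √(1−f) = 0.88647622.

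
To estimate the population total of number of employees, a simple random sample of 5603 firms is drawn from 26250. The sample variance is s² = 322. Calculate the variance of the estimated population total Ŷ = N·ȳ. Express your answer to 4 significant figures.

3.115 × 10^7

Var(Ŷ) = N²·Var(ȳ) = N²·(1 − n/N)·s²/n.
f = 5603/26250 = 0.21344762; Var(ȳ) = 0.78655238·322/5603 = 0.045202546.
Var(Ŷ) = 26250² · 0.045202546 = 3.1147379 × 10^7.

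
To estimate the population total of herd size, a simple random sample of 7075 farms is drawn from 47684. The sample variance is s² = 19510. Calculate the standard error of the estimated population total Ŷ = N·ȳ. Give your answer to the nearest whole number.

Var(Ŷ) = N²·Var(ȳ) = N²·(1 − n/N)·s²/n.
f = 7075/47684 = 0.14837262; Var(ȳ) = 0.85162738·19510/7075 = 2.3484453.
Var(Ŷ) = 47684² · 2.3484453 = 5.33981 × 10^9.
SE(Ŷ) = √(5.33981 × 10^9) = 73074.

73074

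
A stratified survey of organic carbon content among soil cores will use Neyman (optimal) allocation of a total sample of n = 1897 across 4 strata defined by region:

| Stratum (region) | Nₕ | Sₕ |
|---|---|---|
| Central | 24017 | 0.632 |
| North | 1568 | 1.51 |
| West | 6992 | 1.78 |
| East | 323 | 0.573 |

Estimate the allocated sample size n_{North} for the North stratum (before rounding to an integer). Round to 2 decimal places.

Neyman allocation: nₕ = n·NₕSₕ / Σⱼ NⱼSⱼ.
Σ NⱼSⱼ = 24017·0.632 + 1568·1.51 + 6992·1.78 + 323·0.573 = 30177.263.
n_{North} = 1897·1568·1.51 / 30177.263 = 148.84.

148.84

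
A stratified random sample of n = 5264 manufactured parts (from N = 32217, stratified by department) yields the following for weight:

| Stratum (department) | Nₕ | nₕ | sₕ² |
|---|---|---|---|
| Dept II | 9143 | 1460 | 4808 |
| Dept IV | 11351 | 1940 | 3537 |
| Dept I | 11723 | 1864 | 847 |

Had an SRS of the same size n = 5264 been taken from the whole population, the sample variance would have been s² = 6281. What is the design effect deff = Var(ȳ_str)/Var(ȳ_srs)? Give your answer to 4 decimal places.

0.4619

Var(ȳ_str) = Σ Wₕ²(1−fₕ)sₕ²/nₕ with Wₕ = Nₕ/32217:
  Dept II: (9143/32217)²·(1−1460/9143)·4808/1460 = 0.2228748
  Dept IV: (11351/32217)²·(1−1940/11351)·3537/1940 = 0.18764329
  Dept I: (11723/32217)²·(1−1864/11723)·847/1864 = 0.050598651
  → Var(ȳ_str) = 0.46111674.
Var(ȳ_srs) = (1 − 5264/32217)·6281/5264 = 0.99823991.
deff = 0.46111674 / 0.99823991 = 0.4619.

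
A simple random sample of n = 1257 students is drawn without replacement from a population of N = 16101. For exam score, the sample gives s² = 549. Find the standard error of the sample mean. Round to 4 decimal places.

Under SRS without replacement, Var(ȳ) = (1 − f)·s²/n with f = n/N = 1257/16101 = 0.07806969.
Var(ȳ) = (1 − 0.07806969)·549/1257 = 0.92193031·0.43675418 = 0.40265692.
SE(ȳ) = √(0.40265692) = 0.6346.

0.6346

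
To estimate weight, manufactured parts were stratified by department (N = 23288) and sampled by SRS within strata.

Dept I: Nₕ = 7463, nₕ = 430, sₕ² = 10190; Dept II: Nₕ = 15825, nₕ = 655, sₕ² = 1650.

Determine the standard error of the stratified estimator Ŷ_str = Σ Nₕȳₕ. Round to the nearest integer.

Var(Ŷ_str) = Σₕ Nₕ²(1 − fₕ)sₕ²/nₕ.
Dept I: 7463²·(1 − 430/7463)·10190/430 = 1.2438264 × 10^9.
Dept II: 15825²·(1 − 655/15825)·1650/655 = 6.0474452 × 10^8.
Sum = 1.8485709 × 10^9.
SE = √(1.8485709 × 10^9) = 42995.

42995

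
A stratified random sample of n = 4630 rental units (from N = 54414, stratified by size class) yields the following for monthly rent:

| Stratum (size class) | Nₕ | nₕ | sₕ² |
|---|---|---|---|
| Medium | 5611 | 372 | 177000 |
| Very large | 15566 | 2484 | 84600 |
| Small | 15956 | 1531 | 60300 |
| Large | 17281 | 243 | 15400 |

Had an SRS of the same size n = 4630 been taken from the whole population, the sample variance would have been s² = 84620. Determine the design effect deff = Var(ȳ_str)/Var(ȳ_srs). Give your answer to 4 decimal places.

0.9826

Var(ȳ_str) = Σ Wₕ²(1−fₕ)sₕ²/nₕ with Wₕ = Nₕ/54414:
  Medium: (5611/54414)²·(1−372/5611)·177000/372 = 4.7238673
  Very large: (15566/54414)²·(1−2484/15566)·84600/2484 = 2.342333
  Small: (15956/54414)²·(1−1531/15956)·60300/1531 = 3.0616861
  Large: (17281/54414)²·(1−243/17281)·15400/243 = 6.3020323
  → Var(ȳ_str) = 16.429919.
Var(ȳ_srs) = (1 − 4630/54414)·84620/4630 = 16.721343.
deff = 16.429919 / 16.721343 = 0.9826.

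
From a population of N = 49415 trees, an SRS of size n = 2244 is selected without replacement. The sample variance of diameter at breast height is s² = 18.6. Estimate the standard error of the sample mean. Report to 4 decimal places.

0.0890

Under SRS without replacement, Var(ȳ) = (1 − f)·s²/n with f = n/N = 2244/49415 = 0.04541131.
Var(ȳ) = (1 − 0.04541131)·18.6/2244 = 0.95458869·0.0082887701 = 0.0079123661.
SE(ȳ) = √(0.0079123661) = 0.0890.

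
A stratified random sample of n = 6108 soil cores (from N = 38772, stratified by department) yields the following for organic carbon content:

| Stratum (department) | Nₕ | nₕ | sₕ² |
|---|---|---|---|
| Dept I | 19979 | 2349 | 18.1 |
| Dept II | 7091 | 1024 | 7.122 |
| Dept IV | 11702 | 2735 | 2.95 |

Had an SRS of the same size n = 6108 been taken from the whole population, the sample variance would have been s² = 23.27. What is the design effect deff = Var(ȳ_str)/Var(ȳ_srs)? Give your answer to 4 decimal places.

0.6480

Var(ȳ_str) = Σ Wₕ²(1−fₕ)sₕ²/nₕ with Wₕ = Nₕ/38772:
  Dept I: (19979/38772)²·(1−2349/19979)·18.1/2349 = 0.0018054489
  Dept II: (7091/38772)²·(1−1024/7091)·7.122/1024 = 1.9904308 × 10^-4
  Dept IV: (11702/38772)²·(1−2735/11702)·2.95/2735 = 7.5289696 × 10^-5
  → Var(ȳ_str) = 0.0020797817.
Var(ȳ_srs) = (1 − 6108/38772)·23.27/6108 = 0.0032095823.
deff = 0.0020797817 / 0.0032095823 = 0.6480.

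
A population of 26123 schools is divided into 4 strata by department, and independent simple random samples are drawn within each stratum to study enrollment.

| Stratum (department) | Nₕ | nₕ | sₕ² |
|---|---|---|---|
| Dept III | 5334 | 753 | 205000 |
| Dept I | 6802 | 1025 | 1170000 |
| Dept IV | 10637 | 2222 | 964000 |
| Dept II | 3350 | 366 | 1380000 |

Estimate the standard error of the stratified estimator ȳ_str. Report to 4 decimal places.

13.6973

Var(ȳ_str) = Σₕ Wₕ²(1 − fₕ)sₕ²/nₕ with Wₕ = Nₕ/N, N = 26123.
Dept III: Wₕ = 0.20418788; term = 0.20418788²·(1 − 0.14116985)·205000/753 = 9.7482372.
Dept I: Wₕ = 0.26038357; term = 0.26038357²·(1 − 0.15069097)·1170000/1025 = 65.728677.
Dept IV: Wₕ = 0.40718907; term = 0.40718907²·(1 − 0.20889349)·964000/2222 = 56.906275.
Dept II: Wₕ = 0.12823948; term = 0.12823948²·(1 − 0.10925373)·1380000/366 = 55.232605.
Sum = 187.61579.
SE = √(187.61579) = 13.6973.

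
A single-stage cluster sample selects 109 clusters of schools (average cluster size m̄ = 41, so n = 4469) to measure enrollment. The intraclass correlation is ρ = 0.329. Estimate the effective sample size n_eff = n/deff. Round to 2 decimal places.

deff = 1 + (41 − 1)·0.329 = 1 + 13.16 = 14.16.
n_eff = 4469 / 14.16 = 315.61.

315.61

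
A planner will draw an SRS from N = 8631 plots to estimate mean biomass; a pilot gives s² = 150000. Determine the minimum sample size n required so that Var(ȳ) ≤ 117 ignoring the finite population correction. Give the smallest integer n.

1283

Without fpc, n₀ = s²/D = 150000/117 = 1282.0513.
Rounding up, n = 1283.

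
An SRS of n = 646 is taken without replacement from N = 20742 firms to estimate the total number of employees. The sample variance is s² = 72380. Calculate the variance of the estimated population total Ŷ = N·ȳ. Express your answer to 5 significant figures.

Var(Ŷ) = N²·Var(ȳ) = N²·(1 − n/N)·s²/n.
f = 646/20742 = 0.03114454; Var(ȳ) = 0.96885546·72380/646 = 108.55381.
Var(Ŷ) = 20742² · 108.55381 = 4.6703167 × 10^10.

4.6703 × 10^10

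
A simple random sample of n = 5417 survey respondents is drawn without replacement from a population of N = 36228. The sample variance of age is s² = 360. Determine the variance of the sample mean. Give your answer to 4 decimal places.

Under SRS without replacement, Var(ȳ) = (1 − f)·s²/n with f = n/N = 5417/36228 = 0.14952523.
Var(ȳ) = (1 − 0.14952523)·360/5417 = 0.85047477·0.066457449 = 0.056520384.

0.0565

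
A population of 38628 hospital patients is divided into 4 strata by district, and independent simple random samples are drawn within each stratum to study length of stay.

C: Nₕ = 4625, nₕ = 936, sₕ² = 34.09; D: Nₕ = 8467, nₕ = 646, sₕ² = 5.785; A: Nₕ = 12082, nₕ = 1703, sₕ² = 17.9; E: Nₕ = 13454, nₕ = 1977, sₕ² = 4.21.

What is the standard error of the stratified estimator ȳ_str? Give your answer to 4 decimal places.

0.0438

Var(ȳ_str) = Σₕ Wₕ²(1 − fₕ)sₕ²/nₕ with Wₕ = Nₕ/N, N = 38628.
C: Wₕ = 0.11973180; term = 0.11973180²·(1 − 0.20237838)·34.09/936 = 4.1645406 × 10^-4.
D: Wₕ = 0.21919333; term = 0.21919333²·(1 − 0.07629621)·5.785/646 = 3.974278 × 10^-4.
A: Wₕ = 0.31277830; term = 0.31277830²·(1 − 0.14095348)·17.9/1703 = 8.8334078 × 10^-4.
E: Wₕ = 0.34829657; term = 0.34829657²·(1 − 0.14694515)·4.21/1977 = 2.2036914 × 10^-4.
Sum = 0.0019175918.
SE = √(0.0019175918) = 0.0438.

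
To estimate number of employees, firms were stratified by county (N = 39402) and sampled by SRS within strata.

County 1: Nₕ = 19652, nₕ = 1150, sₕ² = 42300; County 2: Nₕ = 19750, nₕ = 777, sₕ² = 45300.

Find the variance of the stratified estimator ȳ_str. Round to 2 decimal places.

Var(ȳ_str) = Σₕ Wₕ²(1 − fₕ)sₕ²/nₕ with Wₕ = Nₕ/N, N = 39402.
County 1: Wₕ = 0.49875641; term = 0.49875641²·(1 − 0.05851822)·42300/1150 = 8.6145268.
County 2: Wₕ = 0.50124359; term = 0.50124359²·(1 − 0.03934177)·45300/777 = 14.071609.
Sum = 22.686136.

22.69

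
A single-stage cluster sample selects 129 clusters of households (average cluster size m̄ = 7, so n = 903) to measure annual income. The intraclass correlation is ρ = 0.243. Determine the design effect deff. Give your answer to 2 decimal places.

deff = 1 + (7 − 1)·0.243 = 1 + 1.458 = 2.458.

2.46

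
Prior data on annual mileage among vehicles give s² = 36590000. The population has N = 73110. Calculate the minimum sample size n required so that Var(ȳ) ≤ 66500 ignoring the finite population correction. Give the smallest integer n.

551

Without fpc, n₀ = s²/D = 36590000/66500 = 550.2256.
Rounding up, n = 551.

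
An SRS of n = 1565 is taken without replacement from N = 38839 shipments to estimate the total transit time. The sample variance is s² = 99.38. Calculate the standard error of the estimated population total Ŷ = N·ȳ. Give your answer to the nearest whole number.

Var(Ŷ) = N²·Var(ȳ) = N²·(1 − n/N)·s²/n.
f = 1565/38839 = 0.04029455; Var(ȳ) = 0.95970545·99.38/1565 = 0.060942829.
Var(Ŷ) = 38839² · 0.060942829 = 9.1930303 × 10^7.
SE(Ŷ) = √(9.1930303 × 10^7) = 9588.

9588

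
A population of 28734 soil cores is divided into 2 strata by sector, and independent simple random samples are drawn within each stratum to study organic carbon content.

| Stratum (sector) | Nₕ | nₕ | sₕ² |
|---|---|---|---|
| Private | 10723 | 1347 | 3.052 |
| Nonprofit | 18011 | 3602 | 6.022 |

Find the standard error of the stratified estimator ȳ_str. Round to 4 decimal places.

Var(ȳ_str) = Σₕ Wₕ²(1 − fₕ)sₕ²/nₕ with Wₕ = Nₕ/N, N = 28734.
Private: Wₕ = 0.37318160; term = 0.37318160²·(1 − 0.12561783)·3.052/1347 = 2.7590442 × 10^-4.
Nonprofit: Wₕ = 0.62681840; term = 0.62681840²·(1 − 0.19998890)·6.022/3602 = 5.2550462 × 10^-4.
Sum = 8.0140904 × 10^-4.
SE = √(8.0140904 × 10^-4) = 0.0283.

0.0283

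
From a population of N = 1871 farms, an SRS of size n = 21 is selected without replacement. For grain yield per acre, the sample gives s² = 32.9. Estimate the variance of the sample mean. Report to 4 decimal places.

Under SRS without replacement, Var(ȳ) = (1 − f)·s²/n with f = n/N = 21/1871 = 0.01122394.
Var(ȳ) = (1 − 0.01122394)·32.9/21 = 0.98877606·1.5666667 = 1.5490825.

1.5491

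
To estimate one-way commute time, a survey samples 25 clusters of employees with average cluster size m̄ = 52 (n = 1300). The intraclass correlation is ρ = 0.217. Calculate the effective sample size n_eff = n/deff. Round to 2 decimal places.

107.73

deff = 1 + (52 − 1)·0.217 = 1 + 11.067 = 12.067.
n_eff = 1300 / 12.067 = 107.73.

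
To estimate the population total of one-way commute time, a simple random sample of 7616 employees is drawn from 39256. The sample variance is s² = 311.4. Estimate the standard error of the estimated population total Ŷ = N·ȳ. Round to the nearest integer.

Var(Ŷ) = N²·Var(ȳ) = N²·(1 − n/N)·s²/n.
f = 7616/39256 = 0.19400856; Var(ȳ) = 0.80599144·311.4/7616 = 0.03295506.
Var(Ŷ) = 39256² · 0.03295506 = 5.0784853 × 10^7.
SE(Ŷ) = √(5.0784853 × 10^7) = 7126.

7126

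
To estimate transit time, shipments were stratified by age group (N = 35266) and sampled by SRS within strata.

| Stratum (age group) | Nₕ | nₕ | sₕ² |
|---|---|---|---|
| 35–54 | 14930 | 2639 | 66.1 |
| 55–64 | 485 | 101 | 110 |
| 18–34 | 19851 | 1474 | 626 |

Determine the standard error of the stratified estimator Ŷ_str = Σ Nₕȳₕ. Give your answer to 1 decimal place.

Var(Ŷ_str) = Σₕ Nₕ²(1 − fₕ)sₕ²/nₕ.
35–54: 14930²·(1 − 2639/14930)·66.1/2639 = 4.5963077 × 10^6.
55–64: 485²·(1 − 101/485)·110/101 = 202835.64.
18–34: 19851²·(1 − 1474/19851)·626/1474 = 1.5492941 × 10^8.
Sum = 1.5972855 × 10^8.
SE = √(1.5972855 × 10^8) = 12638.4.

12638.4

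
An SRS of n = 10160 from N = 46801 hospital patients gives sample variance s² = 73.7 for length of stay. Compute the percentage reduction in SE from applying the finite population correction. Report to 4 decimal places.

11.5178

f = n/N = 10160/46801 = 0.21708938.
SE_no-fpc = √(s²/n) = 0.085170048; SE_fpc = √((1−f)s²/n) = 0.075360363.
Ratio = √(1−f) = 0.88482237. Reduction = 100·(1 − 0.88482237) = 11.5178%.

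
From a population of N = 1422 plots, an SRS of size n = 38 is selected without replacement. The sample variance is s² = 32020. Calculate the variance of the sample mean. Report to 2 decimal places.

820.11

Under SRS without replacement, Var(ȳ) = (1 − f)·s²/n with f = n/N = 38/1422 = 0.02672293.
Var(ȳ) = (1 − 0.02672293)·32020/38 = 0.97327707·842.63158 = 820.114.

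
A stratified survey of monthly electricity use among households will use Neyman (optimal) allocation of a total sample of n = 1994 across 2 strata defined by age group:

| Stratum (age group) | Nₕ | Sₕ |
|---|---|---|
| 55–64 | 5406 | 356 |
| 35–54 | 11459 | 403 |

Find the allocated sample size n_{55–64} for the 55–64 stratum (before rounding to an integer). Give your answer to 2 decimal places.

586.55

Neyman allocation: nₕ = n·NₕSₕ / Σⱼ NⱼSⱼ.
Σ NⱼSⱼ = 5406·356 + 11459·403 = 6.542513 × 10^6.
n_{55–64} = 1994·5406·356 / (6.542513 × 10^6) = 586.55.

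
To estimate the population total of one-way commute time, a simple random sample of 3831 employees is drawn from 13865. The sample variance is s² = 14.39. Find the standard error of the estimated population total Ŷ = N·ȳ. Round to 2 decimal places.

722.89

Var(Ŷ) = N²·Var(ȳ) = N²·(1 − n/N)·s²/n.
f = 3831/13865 = 0.27630725; Var(ȳ) = 0.72369275·14.39/3831 = 0.0027183343.
Var(Ŷ) = 13865² · 0.0027183343 = 522567.76.
SE(Ŷ) = √(522567.76) = 722.89.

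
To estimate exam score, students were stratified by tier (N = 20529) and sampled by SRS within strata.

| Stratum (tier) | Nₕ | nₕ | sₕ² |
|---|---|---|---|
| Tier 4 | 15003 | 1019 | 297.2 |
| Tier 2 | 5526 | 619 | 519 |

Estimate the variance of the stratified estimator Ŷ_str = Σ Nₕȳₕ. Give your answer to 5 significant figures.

8.3926 × 10^7

Var(Ŷ_str) = Σₕ Nₕ²(1 − fₕ)sₕ²/nₕ.
Tier 4: 15003²·(1 − 1019/15003)·297.2/1019 = 6.119052 × 10^7.
Tier 2: 5526²·(1 − 619/5526)·519/619 = 2.2735455 × 10^7.
Sum = 8.3925975 × 10^7.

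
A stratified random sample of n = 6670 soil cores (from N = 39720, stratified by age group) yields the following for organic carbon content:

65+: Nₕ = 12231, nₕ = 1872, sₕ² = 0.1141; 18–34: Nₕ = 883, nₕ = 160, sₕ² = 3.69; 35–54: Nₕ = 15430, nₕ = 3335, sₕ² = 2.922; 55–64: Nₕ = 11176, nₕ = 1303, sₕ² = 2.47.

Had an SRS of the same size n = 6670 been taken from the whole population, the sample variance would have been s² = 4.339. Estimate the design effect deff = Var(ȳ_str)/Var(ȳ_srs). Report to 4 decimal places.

0.4627

Var(ȳ_str) = Σ Wₕ²(1−fₕ)sₕ²/nₕ with Wₕ = Nₕ/39720:
  65+: (12231/39720)²·(1−1872/12231)·0.1141/1872 = 4.8948695 × 10^-6
  18–34: (883/39720)²·(1−160/883)·3.69/160 = 9.3322616 × 10^-6
  35–54: (15430/39720)²·(1−3335/15430)·2.922/3335 = 1.0364246 × 10^-4
  55–64: (11176/39720)²·(1−1303/11176)·2.47/1303 = 1.3257743 × 10^-4
  → Var(ȳ_str) = 2.5044702 × 10^-4.
Var(ȳ_srs) = (1 − 6670/39720)·4.339/6670 = 5.4128506 × 10^-4.
deff = (2.5044702 × 10^-4) / (5.4128506 × 10^-4) = 0.4627.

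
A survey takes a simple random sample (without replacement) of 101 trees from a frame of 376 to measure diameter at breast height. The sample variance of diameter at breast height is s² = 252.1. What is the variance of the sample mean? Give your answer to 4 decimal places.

Under SRS without replacement, Var(ȳ) = (1 − f)·s²/n with f = n/N = 101/376 = 0.26861702.
Var(ȳ) = (1 − 0.26861702)·252.1/101 = 0.73138298·2.4960396 = 1.8255609.

1.8256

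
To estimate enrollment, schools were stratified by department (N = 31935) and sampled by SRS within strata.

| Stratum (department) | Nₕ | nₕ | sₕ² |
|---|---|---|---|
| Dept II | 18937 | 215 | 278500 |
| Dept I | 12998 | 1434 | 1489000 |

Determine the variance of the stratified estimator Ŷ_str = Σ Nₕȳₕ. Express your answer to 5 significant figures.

6.1532 × 10^11

Var(Ŷ_str) = Σₕ Nₕ²(1 − fₕ)sₕ²/nₕ.
Dept II: 18937²·(1 − 215/18937)·278500/215 = 4.5925105 × 10^11.
Dept I: 12998²·(1 − 1434/12998)·1489000/1434 = 1.5607386 × 10^11.
Sum = 6.1532491 × 10^11.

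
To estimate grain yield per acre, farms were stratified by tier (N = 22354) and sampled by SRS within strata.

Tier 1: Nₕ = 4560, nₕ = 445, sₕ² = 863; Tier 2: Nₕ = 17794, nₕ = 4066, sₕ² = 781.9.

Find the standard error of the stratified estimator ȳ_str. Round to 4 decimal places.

0.4084

Var(ȳ_str) = Σₕ Wₕ²(1 − fₕ)sₕ²/nₕ with Wₕ = Nₕ/N, N = 22354.
Tier 1: Wₕ = 0.20399034; term = 0.20399034²·(1 − 0.09758772)·863/445 = 0.072824074.
Tier 2: Wₕ = 0.79600966; term = 0.79600966²·(1 − 0.22850399)·781.9/4066 = 0.094005703.
Sum = 0.16682978.
SE = √(0.16682978) = 0.4084.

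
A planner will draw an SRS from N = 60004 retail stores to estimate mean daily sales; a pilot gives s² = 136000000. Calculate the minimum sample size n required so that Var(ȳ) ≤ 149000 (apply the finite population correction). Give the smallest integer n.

900

Without fpc, n₀ = s²/D = 136000000/149000 = 912.7517.
With fpc, (1 − n/N)·s²/n ≤ D requires n ≥ n₀/(1 + n₀/N) = 912.7517/(1 + 912.7517/60004) = 899.0754.
Rounding up, n = 900.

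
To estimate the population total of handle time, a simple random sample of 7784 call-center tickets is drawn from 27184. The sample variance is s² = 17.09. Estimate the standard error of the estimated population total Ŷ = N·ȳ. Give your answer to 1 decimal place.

1076.0

Var(Ŷ) = N²·Var(ȳ) = N²·(1 − n/N)·s²/n.
f = 7784/27184 = 0.28634491; Var(ȳ) = 0.71365509·17.09/7784 = 0.0015668507.
Var(Ŷ) = 27184² · 0.0015668507 = 1.1578554 × 10^6.
SE(Ŷ) = √(1.1578554 × 10^6) = 1076.0.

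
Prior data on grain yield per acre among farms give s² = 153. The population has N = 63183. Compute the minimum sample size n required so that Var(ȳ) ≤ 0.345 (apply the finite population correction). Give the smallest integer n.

Without fpc, n₀ = s²/D = 153/0.345 = 443.4783.
With fpc, (1 − n/N)·s²/n ≤ D requires n ≥ n₀/(1 + n₀/N) = 443.4783/(1 + 443.4783/63183) = 440.3872.
Rounding up, n = 441.

441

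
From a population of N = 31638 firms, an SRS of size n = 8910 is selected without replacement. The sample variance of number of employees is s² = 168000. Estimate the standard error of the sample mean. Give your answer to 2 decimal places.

Under SRS without replacement, Var(ȳ) = (1 − f)·s²/n with f = n/N = 8910/31638 = 0.28162336.
Var(ȳ) = (1 − 0.28162336)·168000/8910 = 0.71837664·18.855219 = 13.545149.
SE(ȳ) = √(13.545149) = 3.68.

3.68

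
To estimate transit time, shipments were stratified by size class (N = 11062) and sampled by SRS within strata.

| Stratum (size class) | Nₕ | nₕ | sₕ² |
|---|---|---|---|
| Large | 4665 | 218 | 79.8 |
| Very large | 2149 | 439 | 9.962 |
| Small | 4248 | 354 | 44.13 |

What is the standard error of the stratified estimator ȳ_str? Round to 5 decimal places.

Var(ȳ_str) = Σₕ Wₕ²(1 − fₕ)sₕ²/nₕ with Wₕ = Nₕ/N, N = 11062.
Large: Wₕ = 0.42171398; term = 0.42171398²·(1 − 0.04673098)·79.8/218 = 0.062058013.
Very large: Wₕ = 0.19426867; term = 0.19426867²·(1 − 0.20428106)·9.962/439 = 6.8147077 × 10^-4.
Small: Wₕ = 0.38401736; term = 0.38401736²·(1 − 0.08333333)·44.13/354 = 0.016851704.
Sum = 0.079591188.
SE = √(0.079591188) = 0.28212.

0.28212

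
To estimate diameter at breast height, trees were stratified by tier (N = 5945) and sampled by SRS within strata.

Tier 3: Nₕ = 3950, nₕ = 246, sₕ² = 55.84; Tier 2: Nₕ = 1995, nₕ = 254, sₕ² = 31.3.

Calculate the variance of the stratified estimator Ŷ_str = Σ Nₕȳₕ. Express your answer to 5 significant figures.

3.7491 × 10^6

Var(Ŷ_str) = Σₕ Nₕ²(1 − fₕ)sₕ²/nₕ.
Tier 3: 3950²·(1 − 246/3950)·55.84/246 = 3.3210727 × 10^6.
Tier 2: 1995²·(1 − 254/1995)·31.3/254 = 428008.4.
Sum = 3.7490811 × 10^6.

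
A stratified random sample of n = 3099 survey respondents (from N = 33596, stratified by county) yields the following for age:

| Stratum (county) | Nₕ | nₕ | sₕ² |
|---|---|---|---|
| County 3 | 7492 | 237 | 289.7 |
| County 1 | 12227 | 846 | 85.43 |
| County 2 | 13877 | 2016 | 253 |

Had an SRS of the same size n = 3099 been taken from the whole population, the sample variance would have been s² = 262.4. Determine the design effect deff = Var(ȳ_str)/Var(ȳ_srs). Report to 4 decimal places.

1.1659

Var(ȳ_str) = Σ Wₕ²(1−fₕ)sₕ²/nₕ with Wₕ = Nₕ/33596:
  County 3: (7492/33596)²·(1−237/7492)·289.7/237 = 0.058865412
  County 1: (12227/33596)²·(1−846/12227)·85.43/846 = 0.012449882
  County 2: (13877/33596)²·(1−2016/13877)·253/2016 = 0.01830087
  → Var(ȳ_str) = 0.089616164.
Var(ȳ_srs) = (1 − 3099/33596)·262.4/3099 = 0.076862021.
deff = 0.089616164 / 0.076862021 = 1.1659.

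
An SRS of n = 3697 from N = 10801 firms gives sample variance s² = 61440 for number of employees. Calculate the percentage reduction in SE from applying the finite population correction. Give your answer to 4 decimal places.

18.9003

f = n/N = 3697/10801 = 0.34228312.
SE_no-fpc = √(s²/n) = 4.0766261; SE_fpc = √((1−f)s²/n) = 3.3061334.
Ratio = √(1−f) = 0.81099746. Reduction = 100·(1 − 0.81099746) = 18.9003%.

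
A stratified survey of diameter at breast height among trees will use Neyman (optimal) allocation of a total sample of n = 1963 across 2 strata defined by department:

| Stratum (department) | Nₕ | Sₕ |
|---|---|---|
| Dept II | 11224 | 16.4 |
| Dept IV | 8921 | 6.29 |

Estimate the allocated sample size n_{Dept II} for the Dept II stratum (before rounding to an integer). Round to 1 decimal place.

Neyman allocation: nₕ = n·NₕSₕ / Σⱼ NⱼSⱼ.
Σ NⱼSⱼ = 11224·16.4 + 8921·6.29 = 240186.69.
n_{Dept II} = 1963·11224·16.4 / 240186.69 = 1504.4.

1504.4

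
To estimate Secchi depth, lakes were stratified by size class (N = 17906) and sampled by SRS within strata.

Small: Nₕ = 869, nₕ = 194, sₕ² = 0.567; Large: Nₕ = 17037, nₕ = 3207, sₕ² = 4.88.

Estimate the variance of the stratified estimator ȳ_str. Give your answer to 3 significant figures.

Var(ȳ_str) = Σₕ Wₕ²(1 − fₕ)sₕ²/nₕ with Wₕ = Nₕ/N, N = 17906.
Small: Wₕ = 0.04853122; term = 0.04853122²·(1 − 0.22324511)·0.567/194 = 5.3469696 × 10^-6.
Large: Wₕ = 0.95146878; term = 0.95146878²·(1 − 0.18823737)·4.88/3207 = 0.0011182503.
Sum = 0.0011235973.

0.00112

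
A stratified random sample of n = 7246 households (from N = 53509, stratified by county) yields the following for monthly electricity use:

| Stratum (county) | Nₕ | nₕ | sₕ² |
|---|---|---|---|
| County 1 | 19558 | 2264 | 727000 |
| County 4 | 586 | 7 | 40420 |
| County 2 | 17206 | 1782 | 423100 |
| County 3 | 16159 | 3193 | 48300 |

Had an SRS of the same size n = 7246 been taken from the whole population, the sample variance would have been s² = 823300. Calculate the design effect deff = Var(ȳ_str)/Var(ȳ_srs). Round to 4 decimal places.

0.6284

Var(ȳ_str) = Σ Wₕ²(1−fₕ)sₕ²/nₕ with Wₕ = Nₕ/53509:
  County 1: (19558/53509)²·(1−2264/19558)·727000/2264 = 37.933614
  County 4: (586/53509)²·(1−7/586)·40420/7 = 0.68425941
  County 2: (17206/53509)²·(1−1782/17206)·423100/1782 = 22.006886
  County 3: (16159/53509)²·(1−3193/16159)·48300/3193 = 1.106917
  → Var(ȳ_str) = 61.731676.
Var(ȳ_srs) = (1 − 7246/53509)·823300/7246 = 98.235112.
deff = 61.731676 / 98.235112 = 0.6284.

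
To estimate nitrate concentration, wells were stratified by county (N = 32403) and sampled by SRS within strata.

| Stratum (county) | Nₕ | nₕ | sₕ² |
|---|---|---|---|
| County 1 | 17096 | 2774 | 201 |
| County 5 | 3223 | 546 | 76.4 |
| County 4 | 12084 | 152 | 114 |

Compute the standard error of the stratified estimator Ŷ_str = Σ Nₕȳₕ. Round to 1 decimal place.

11273.3

Var(Ŷ_str) = Σₕ Nₕ²(1 − fₕ)sₕ²/nₕ.
County 1: 17096²·(1 − 2774/17096)·201/2774 = 1.7741396 × 10^7.
County 5: 3223²·(1 − 546/3223)·76.4/546 = 1.2072839 × 10^6.
County 4: 12084²·(1 − 152/12084)·114/152 = 1.0813972 × 10^8.
Sum = 1.270884 × 10^8.
SE = √(1.270884 × 10^8) = 11273.3.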